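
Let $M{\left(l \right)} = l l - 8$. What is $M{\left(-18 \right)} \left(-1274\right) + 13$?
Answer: $-402571$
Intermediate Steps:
$M{\left(l \right)} = -8 + l^{2}$ ($M{\left(l \right)} = l^{2} - 8 = -8 + l^{2}$)
$M{\left(-18 \right)} \left(-1274\right) + 13 = \left(-8 + \left(-18\right)^{2}\right) \left(-1274\right) + 13 = \left(-8 + 324\right) \left(-1274\right) + 13 = 316 \left(-1274\right) + 13 = -402584 + 13 = -402571$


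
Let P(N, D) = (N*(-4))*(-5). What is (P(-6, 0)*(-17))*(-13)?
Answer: -26520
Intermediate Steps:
P(N, D) = 20*N (P(N, D) = -4*N*(-5) = 20*N)
(P(-6, 0)*(-17))*(-13) = ((20*(-6))*(-17))*(-13) = -120*(-17)*(-13) = 2040*(-13) = -26520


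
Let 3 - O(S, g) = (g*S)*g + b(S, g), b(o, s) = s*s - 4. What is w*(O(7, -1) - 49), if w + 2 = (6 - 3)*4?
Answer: -500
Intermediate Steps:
b(o, s) = -4 + s² (b(o, s) = s² - 4 = -4 + s²)
O(S, g) = 7 - g² - S*g² (O(S, g) = 3 - ((g*S)*g + (-4 + g²)) = 3 - ((S*g)*g + (-4 + g²)) = 3 - (S*g² + (-4 + g²)) = 3 - (-4 + g² + S*g²) = 3 + (4 - g² - S*g²) = 7 - g² - S*g²)
w = 10 (w = -2 + (6 - 3)*4 = -2 + 3*4 = -2 + 12 = 10)
w*(O(7, -1) - 49) = 10*((7 - 1*(-1)² - 1*7*(-1)²) - 49) = 10*((7 - 1*1 - 1*7*1) - 49) = 10*((7 - 1 - 7) - 49) = 10*(-1 - 49) = 10*(-50) = -500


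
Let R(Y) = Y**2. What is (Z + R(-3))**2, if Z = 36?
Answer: 2025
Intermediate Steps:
(Z + R(-3))**2 = (36 + (-3)**2)**2 = (36 + 9)**2 = 45**2 = 2025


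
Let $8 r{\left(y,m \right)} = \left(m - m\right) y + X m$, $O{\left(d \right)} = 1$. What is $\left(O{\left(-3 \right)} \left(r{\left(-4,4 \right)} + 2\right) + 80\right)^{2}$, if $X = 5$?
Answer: $\frac{28561}{4} \approx 7140.3$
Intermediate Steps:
$r{\left(y,m \right)} = \frac{5 m}{8}$ ($r{\left(y,m \right)} = \frac{\left(m - m\right) y + 5 m}{8} = \frac{0 y + 5 m}{8} = \frac{0 + 5 m}{8} = \frac{5 m}{8}$)
$\left(O{\left(-3 \right)} \left(r{\left(-4,4 \right)} + 2\right) + 80\right)^{2} = \left(1 \left(\frac{5}{8} \cdot 4 + 2\right) + 80\right)^{2} = \left(1 \left(\frac{5}{2} + 2\right) + 80\right)^{2} = \left(1 \cdot \frac{9}{2} + 80\right)^{2} = \left(\frac{9}{2} + 80\right)^{2} = \left(\frac{169}{2}\right)^{2} = \frac{28561}{4}$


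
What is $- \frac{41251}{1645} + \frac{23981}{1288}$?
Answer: $- \frac{1954649}{302680} \approx -6.4578$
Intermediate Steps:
$- \frac{41251}{1645} + \frac{23981}{1288} = \left(-41251\right) \frac{1}{1645} + 23981 \cdot \frac{1}{1288} = - \frac{5893}{235} + \frac{23981}{1288} = - \frac{1954649}{302680}$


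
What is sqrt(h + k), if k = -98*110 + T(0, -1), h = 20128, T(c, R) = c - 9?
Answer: sqrt(9339) ≈ 96.639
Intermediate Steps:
T(c, R) = -9 + c
k = -10789 (k = -98*110 + (-9 + 0) = -10780 - 9 = -10789)
sqrt(h + k) = sqrt(20128 - 10789) = sqrt(9339)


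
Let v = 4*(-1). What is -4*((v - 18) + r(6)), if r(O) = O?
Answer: 64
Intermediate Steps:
v = -4
-4*((v - 18) + r(6)) = -4*((-4 - 18) + 6) = -4*(-22 + 6) = -4*(-16) = 64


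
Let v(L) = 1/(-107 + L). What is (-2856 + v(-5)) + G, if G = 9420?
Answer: 735167/112 ≈ 6564.0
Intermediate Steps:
(-2856 + v(-5)) + G = (-2856 + 1/(-107 - 5)) + 9420 = (-2856 + 1/(-112)) + 9420 = (-2856 - 1/112) + 9420 = -319873/112 + 9420 = 735167/112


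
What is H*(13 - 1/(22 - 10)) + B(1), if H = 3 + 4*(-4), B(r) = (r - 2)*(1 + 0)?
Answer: -2027/12 ≈ -168.92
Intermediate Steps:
B(r) = -2 + r (B(r) = (-2 + r)*1 = -2 + r)
H = -13 (H = 3 - 16 = -13)
H*(13 - 1/(22 - 10)) + B(1) = -13*(13 - 1/(22 - 10)) + (-2 + 1) = -13*(13 - 1/12) - 1 = -13*155/12 - 1 = -2015/12 - 1 = -2027/12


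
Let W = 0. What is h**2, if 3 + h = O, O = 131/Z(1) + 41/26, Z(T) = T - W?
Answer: 11350161/676 ≈ 16790.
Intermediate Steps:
Z(T) = T (Z(T) = T - 1*0 = T + 0 = T)
O = 3447/26 (O = 131/1 + 41/26 = 131*1 + 41*(1/26) = 131 + 41/26 = 3447/26 ≈ 132.58)
h = 3369/26 (h = -3 + 3447/26 = 3369/26 ≈ 129.58)
h**2 = (3369/26)**2 = 11350161/676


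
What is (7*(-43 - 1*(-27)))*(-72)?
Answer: 8064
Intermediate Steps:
(7*(-43 - 1*(-27)))*(-72) = (7*(-43 + 27))*(-72) = (7*(-16))*(-72) = -112*(-72) = 8064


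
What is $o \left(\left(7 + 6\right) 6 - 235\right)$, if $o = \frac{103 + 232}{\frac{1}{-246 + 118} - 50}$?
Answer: $\frac{6732160}{6401} \approx 1051.7$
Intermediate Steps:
$o = - \frac{42880}{6401}$ ($o = \frac{335}{\frac{1}{-128} - 50} = \frac{335}{- \frac{1}{128} - 50} = \frac{335}{- \frac{6401}{128}} = 335 \left(- \frac{128}{6401}\right) = - \frac{42880}{6401} \approx -6.699$)
$o \left(\left(7 + 6\right) 6 - 235\right) = - \frac{42880 \left(\left(7 + 6\right) 6 - 235\right)}{6401} = - \frac{42880 \left(13 \cdot 6 - 235\right)}{6401} = - \frac{42880 \left(78 - 235\right)}{6401} = \left(- \frac{42880}{6401}\right) \left(-157\right) = \frac{6732160}{6401}$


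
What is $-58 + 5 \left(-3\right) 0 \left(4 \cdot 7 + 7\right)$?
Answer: $-58$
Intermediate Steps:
$-58 + 5 \left(-3\right) 0 \left(4 \cdot 7 + 7\right) = -58 + \left(-15\right) 0 \left(28 + 7\right) = -58 + 0 \cdot 35 = -58 + 0 = -58$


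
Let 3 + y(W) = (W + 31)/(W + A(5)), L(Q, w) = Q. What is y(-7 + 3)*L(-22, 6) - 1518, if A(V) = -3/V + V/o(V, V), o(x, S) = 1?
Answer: -2937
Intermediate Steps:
A(V) = V - 3/V (A(V) = -3/V + V/1 = -3/V + V*1 = -3/V + V = V - 3/V)
y(W) = -3 + (31 + W)/(22/5 + W) (y(W) = -3 + (W + 31)/(W + (5 - 3/5)) = -3 + (31 + W)/(W + (5 - 3*⅕)) = -3 + (31 + W)/(W + (5 - ⅗)) = -3 + (31 + W)/(W + 22/5) = -3 + (31 + W)/(22/5 + W))
y(-7 + 3)*L(-22, 6) - 1518 = ((89 - 10*(-7 + 3))/(22 + 5*(-7 + 3)))*(-22) - 1518 = ((89 - 10*(-4))/(22 + 5*(-4)))*(-22) - 1518 = ((89 + 40)/(22 - 20))*(-22) - 1518 = (129/2)*(-22) - 1518 = -1419 - 1518 = -2937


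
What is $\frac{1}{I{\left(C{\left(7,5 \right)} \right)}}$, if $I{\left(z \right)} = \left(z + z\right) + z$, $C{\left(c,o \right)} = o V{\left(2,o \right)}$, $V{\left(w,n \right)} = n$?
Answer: $\frac{1}{75} \approx 0.013333$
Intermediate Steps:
$C{\left(c,o \right)} = o^{2}$ ($C{\left(c,o \right)} = o o = o^{2}$)
$I{\left(z \right)} = 3 z$ ($I{\left(z \right)} = 2 z + z = 3 z$)
$\frac{1}{I{\left(C{\left(7,5 \right)} \right)}} = \frac{1}{3 \cdot 5^{2}} = \frac{1}{3 \cdot 25} = \frac{1}{75}$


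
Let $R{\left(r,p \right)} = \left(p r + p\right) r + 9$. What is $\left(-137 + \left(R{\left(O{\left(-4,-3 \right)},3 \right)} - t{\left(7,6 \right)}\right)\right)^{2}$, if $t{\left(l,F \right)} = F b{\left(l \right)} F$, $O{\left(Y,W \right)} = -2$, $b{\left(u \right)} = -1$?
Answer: $7396$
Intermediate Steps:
$R{\left(r,p \right)} = 9 + r \left(p + p r\right)$ ($R{\left(r,p \right)} = \left(p + p r\right) r + 9 = r \left(p + p r\right) + 9 = 9 + r \left(p + p r\right)$)
$t{\left(l,F \right)} = - F^{2}$ ($t{\left(l,F \right)} = F \left(-1\right) F = - F F = - F^{2}$)
$\left(-137 + \left(R{\left(O{\left(-4,-3 \right)},3 \right)} - t{\left(7,6 \right)}\right)\right)^{2} = \left(-137 + \left(\left(9 + 3 \left(-2\right) + 3 \left(-2\right)^{2}\right) - - 6^{2}\right)\right)^{2} = \left(-137 + \left(\left(9 - 6 + 3 \cdot 4\right) - \left(-1\right) 36\right)\right)^{2} = \left(-137 + \left(\left(9 - 6 + 12\right) - -36\right)\right)^{2} = \left(-137 + \left(15 + 36\right)\right)^{2} = \left(-137 + 51\right)^{2} = \left(-86\right)^{2} = 7396$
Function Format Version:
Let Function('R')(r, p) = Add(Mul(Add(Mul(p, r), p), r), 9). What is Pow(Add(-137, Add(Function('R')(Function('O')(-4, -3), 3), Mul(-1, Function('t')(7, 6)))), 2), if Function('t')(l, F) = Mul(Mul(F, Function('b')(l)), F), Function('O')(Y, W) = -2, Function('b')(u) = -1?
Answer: 7396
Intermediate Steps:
Function('R')(r, p) = Add(9, Mul(r, Add(p, Mul(p, r)))) (Function('R')(r, p) = Add(Mul(Add(p, Mul(p, r)), r), 9) = Add(Mul(r, Add(p, Mul(p, r))), 9) = Add(9, Mul(r, Add(p, Mul(p, r)))))
Function('t')(l, F) = Mul(-1, Pow(F, 2)) (Function('t')(l, F) = Mul(Mul(F, -1), F) = Mul(Mul(-1, F), F) = Mul(-1, Pow(F, 2)))
Pow(Add(-137, Add(Function('R')(Function('O')(-4, -3), 3), Mul(-1, Function('t')(7, 6)))), 2) = Pow(Add(-137, Add(Add(9, Mul(3, -2), Mul(3, Pow(-2, 2))), Mul(-1, Mul(-1, Pow(6, 2))))), 2) = Pow(Add(-137, Add(Add(9, -6, Mul(3, 4)), Mul(-1, Mul(-1, 36)))), 2) = Pow(Add(-137, Add(Add(9, -6, 12), Mul(-1, -36))), 2) = Pow(Add(-137, Add(15, 36)), 2) = Pow(Add(-137, 51), 2) = Pow(-86, 2) = 7396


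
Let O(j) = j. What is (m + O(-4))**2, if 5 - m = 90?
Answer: 7921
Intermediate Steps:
m = -85 (m = 5 - 1*90 = 5 - 90 = -85)
(m + O(-4))**2 = (-85 - 4)**2 = (-89)**2 = 7921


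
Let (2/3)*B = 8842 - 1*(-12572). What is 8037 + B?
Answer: 40158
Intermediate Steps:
B = 32121 (B = 3*(8842 - 1*(-12572))/2 = 3*(8842 + 12572)/2 = (3/2)*21414 = 32121)
8037 + B = 8037 + 32121 = 40158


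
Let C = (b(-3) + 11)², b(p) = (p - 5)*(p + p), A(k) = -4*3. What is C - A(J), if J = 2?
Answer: 3493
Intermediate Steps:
A(k) = -12
b(p) = 2*p*(-5 + p) (b(p) = (-5 + p)*(2*p) = 2*p*(-5 + p))
C = 3481 (C = (2*(-3)*(-5 - 3) + 11)² = (2*(-3)*(-8) + 11)² = (48 + 11)² = 59² = 3481)
C - A(J) = 3481 - 1*(-12) = 3481 + 12 = 3493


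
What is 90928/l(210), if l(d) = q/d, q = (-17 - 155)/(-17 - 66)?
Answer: 396218760/43 ≈ 9.2144e+6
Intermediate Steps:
q = 172/83 (q = -172/(-83) = -172*(-1/83) = 172/83 ≈ 2.0723)
l(d) = 172/(83*d)
90928/l(210) = 90928/(((172/83)/210)) = 90928/(((172/83)*(1/210))) = 90928/(86/8715) = 90928*(8715/86) = 396218760/43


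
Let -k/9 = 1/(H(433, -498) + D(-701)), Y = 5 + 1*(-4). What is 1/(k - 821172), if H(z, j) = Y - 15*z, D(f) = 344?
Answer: -2050/1683402597 ≈ -1.2178e-6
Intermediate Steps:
Y = 1 (Y = 5 - 4 = 1)
H(z, j) = 1 - 15*z
k = 3/2050 (k = -9/((1 - 15*433) + 344) = -9/((1 - 6495) + 344) = -9/(-6494 + 344) = -9/(-6150) = -9*(-1/6150) = 3/2050 ≈ 0.0014634)
1/(k - 821172) = 1/(3/2050 - 821172) = 1/(-1683402597/2050) = -2050/1683402597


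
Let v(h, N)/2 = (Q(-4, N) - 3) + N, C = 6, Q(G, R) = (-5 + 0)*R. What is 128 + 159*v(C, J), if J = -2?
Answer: 1718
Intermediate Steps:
Q(G, R) = -5*R
v(h, N) = -6 - 8*N (v(h, N) = 2*((-5*N - 3) + N) = 2*((-3 - 5*N) + N) = 2*(-3 - 4*N) = -6 - 8*N)
128 + 159*v(C, J) = 128 + 159*(-6 - 8*(-2)) = 128 + 159*(-6 + 16) = 128 + 159*10 = 128 + 1590 = 1718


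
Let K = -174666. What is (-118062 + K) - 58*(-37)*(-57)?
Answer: -415050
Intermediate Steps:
(-118062 + K) - 58*(-37)*(-57) = (-118062 - 174666) - 58*(-37)*(-57) = -292728 + 2146*(-57) = -292728 - 122322 = -415050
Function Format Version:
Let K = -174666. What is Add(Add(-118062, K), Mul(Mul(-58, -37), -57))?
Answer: -415050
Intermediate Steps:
Add(Add(-118062, K), Mul(Mul(-58, -37), -57)) = Add(Add(-118062, -174666), Mul(Mul(-58, -37), -57)) = Add(-292728, Mul(2146, -57)) = Add(-292728, -122322) = -415050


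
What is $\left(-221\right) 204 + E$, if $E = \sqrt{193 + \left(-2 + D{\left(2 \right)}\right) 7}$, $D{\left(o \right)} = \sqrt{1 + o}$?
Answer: $-45084 + \sqrt{179 + 7 \sqrt{3}} \approx -45070.0$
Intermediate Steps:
$E = \sqrt{179 + 7 \sqrt{3}}$ ($E = \sqrt{193 + \left(-2 + \sqrt{1 + 2}\right) 7} = \sqrt{193 + \left(-2 + \sqrt{3}\right) 7} = \sqrt{193 - \left(14 - 7 \sqrt{3}\right)} = \sqrt{179 + 7 \sqrt{3}} \approx 13.825$)
$\left(-221\right) 204 + E = \left(-221\right) 204 + \sqrt{179 + 7 \sqrt{3}} = -45084 + \sqrt{179 + 7 \sqrt{3}}$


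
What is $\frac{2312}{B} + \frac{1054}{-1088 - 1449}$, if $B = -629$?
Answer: $- \frac{384030}{93869} \approx -4.0911$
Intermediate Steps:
$\frac{2312}{B} + \frac{1054}{-1088 - 1449} = \frac{2312}{-629} + \frac{1054}{-1088 - 1449} = 2312 \left(- \frac{1}{629}\right) + \frac{1054}{-2537} = - \frac{136}{37} + 1054 \left(- \frac{1}{2537}\right) = - \frac{136}{37} - \frac{1054}{2537} = - \frac{384030}{93869}$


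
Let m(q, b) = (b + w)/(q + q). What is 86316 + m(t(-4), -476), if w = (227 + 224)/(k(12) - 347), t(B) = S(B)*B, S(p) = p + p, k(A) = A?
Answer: 1850455129/21440 ≈ 86309.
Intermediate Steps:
S(p) = 2*p
t(B) = 2*B**2 (t(B) = (2*B)*B = 2*B**2)
w = -451/335 (w = (227 + 224)/(12 - 347) = 451/(-335) = 451*(-1/335) = -451/335 ≈ -1.3463)
m(q, b) = (-451/335 + b)/(2*q) (m(q, b) = (b - 451/335)/(q + q) = (-451/335 + b)/((2*q)) = (-451/335 + b)*(1/(2*q)) = (-451/335 + b)/(2*q))
86316 + m(t(-4), -476) = 86316 + (-451 + 335*(-476))/(670*((2*(-4)**2))) = 86316 + (-451 - 159460)/(670*((2*16))) = 86316 + (1/670)*(-159911)/32 = 86316 + (1/670)*(1/32)*(-159911) = 86316 - 159911/21440 = 1850455129/21440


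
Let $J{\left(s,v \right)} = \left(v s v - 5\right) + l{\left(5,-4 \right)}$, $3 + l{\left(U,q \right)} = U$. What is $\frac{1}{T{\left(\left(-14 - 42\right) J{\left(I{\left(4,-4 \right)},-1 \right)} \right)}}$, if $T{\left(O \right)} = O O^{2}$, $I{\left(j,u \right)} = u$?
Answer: $\frac{1}{60236288} \approx 1.6601 \cdot 10^{-8}$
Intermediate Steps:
$l{\left(U,q \right)} = -3 + U$
$J{\left(s,v \right)} = -3 + s v^{2}$ ($J{\left(s,v \right)} = \left(v s v - 5\right) + \left(-3 + 5\right) = \left(s v v - 5\right) + 2 = \left(s v^{2} - 5\right) + 2 = \left(-5 + s v^{2}\right) + 2 = -3 + s v^{2}$)
$T{\left(O \right)} = O^{3}$
$\frac{1}{T{\left(\left(-14 - 42\right) J{\left(I{\left(4,-4 \right)},-1 \right)} \right)}} = \frac{1}{\left(\left(-14 - 42\right) \left(-3 - 4 \left(-1\right)^{2}\right)\right)^{3}} = \frac{1}{\left(- 56 \left(-3 - 4\right)\right)^{3}} = \frac{1}{\left(\left(-56\right) \left(-7\right)\right)^{3}} = \frac{1}{392^{3}} = \frac{1}{60236288}$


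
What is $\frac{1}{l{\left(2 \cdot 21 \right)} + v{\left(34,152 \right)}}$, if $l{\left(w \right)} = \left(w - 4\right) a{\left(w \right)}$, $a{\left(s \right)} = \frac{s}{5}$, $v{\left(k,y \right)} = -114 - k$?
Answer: $\frac{5}{856} \approx 0.0058411$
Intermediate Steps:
$a{\left(s \right)} = \frac{s}{5}$ ($a{\left(s \right)} = s \frac{1}{5} = \frac{s}{5}$)
$l{\left(w \right)} = \frac{w \left(-4 + w\right)}{5}$ ($l{\left(w \right)} = \left(w - 4\right) \frac{w}{5} = \left(-4 + w\right) \frac{w}{5} = \frac{w \left(-4 + w\right)}{5}$)
$\frac{1}{l{\left(2 \cdot 21 \right)} + v{\left(34,152 \right)}} = \frac{1}{\frac{2 \cdot 21 \left(-4 + 2 \cdot 21\right)}{5} - 148} = \frac{1}{\frac{1}{5} \cdot 42 \left(-4 + 42\right) - 148} = \frac{1}{\frac{1}{5} \cdot 42 \cdot 38 - 148} = \frac{1}{\frac{1596}{5} - 148} = \frac{1}{\frac{856}{5}} = \frac{5}{856}$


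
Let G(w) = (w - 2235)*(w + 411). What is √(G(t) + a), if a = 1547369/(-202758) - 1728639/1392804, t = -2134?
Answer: √463231215078347328307175607/7844504262 ≈ 2743.7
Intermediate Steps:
a = -139204284391/15689008524 (a = 1547369*(-1/202758) - 1728639*1/1392804 = -1547369/202758 - 192071/154756 = -139204284391/15689008524 ≈ -8.8727)
G(w) = (-2235 + w)*(411 + w)
√(G(t) + a) = √((-918585 + (-2134)² - 1824*(-2134)) - 139204284391/15689008524) = √((-918585 + 4553956 + 3892416) - 139204284391/15689008524) = √(7527787 - 139204284391/15689008524) = √(118103375205571997/15689008524) = √463231215078347328307175607/7844504262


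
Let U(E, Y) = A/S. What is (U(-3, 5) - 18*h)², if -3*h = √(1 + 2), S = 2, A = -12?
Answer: 144 - 72*√3 ≈ 19.292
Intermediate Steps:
U(E, Y) = -6 (U(E, Y) = -12/2 = -12*½ = -6)
h = -√3/3 (h = -√(1 + 2)/3 = -√3/3 ≈ -0.57735)
(U(-3, 5) - 18*h)² = (-6 - (-6)*√3)² = (-6 + 6*√3)²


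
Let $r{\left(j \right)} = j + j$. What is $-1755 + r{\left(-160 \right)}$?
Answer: $-2075$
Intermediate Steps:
$r{\left(j \right)} = 2 j$
$-1755 + r{\left(-160 \right)} = -1755 + 2 \left(-160\right) = -1755 - 320 = -2075$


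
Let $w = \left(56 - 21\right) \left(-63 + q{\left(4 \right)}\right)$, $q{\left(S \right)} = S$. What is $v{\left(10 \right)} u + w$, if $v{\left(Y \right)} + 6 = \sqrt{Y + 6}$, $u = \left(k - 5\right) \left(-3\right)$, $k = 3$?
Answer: $-2077$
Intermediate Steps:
$w = -2065$ ($w = \left(56 - 21\right) \left(-63 + 4\right) = 35 \left(-59\right) = -2065$)
$u = 6$ ($u = \left(3 - 5\right) \left(-3\right) = \left(-2\right) \left(-3\right) = 6$)
$v{\left(Y \right)} = -6 + \sqrt{6 + Y}$ ($v{\left(Y \right)} = -6 + \sqrt{Y + 6} = -6 + \sqrt{6 + Y}$)
$v{\left(10 \right)} u + w = \left(-6 + \sqrt{6 + 10}\right) 6 - 2065 = \left(-6 + \sqrt{16}\right) 6 - 2065 = \left(-6 + 4\right) 6 - 2065 = \left(-2\right) 6 - 2065 = -12 - 2065 = -2077$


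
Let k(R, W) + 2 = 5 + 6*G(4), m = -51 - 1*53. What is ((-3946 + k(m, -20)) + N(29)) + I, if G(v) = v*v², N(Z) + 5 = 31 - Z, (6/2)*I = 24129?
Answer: 4481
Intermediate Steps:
I = 8043 (I = (⅓)*24129 = 8043)
N(Z) = 26 - Z (N(Z) = -5 + (31 - Z) = 26 - Z)
m = -104 (m = -51 - 53 = -104)
G(v) = v³
k(R, W) = 387 (k(R, W) = -2 + (5 + 6*4³) = -2 + (5 + 6*64) = -2 + (5 + 384) = -2 + 389 = 387)
((-3946 + k(m, -20)) + N(29)) + I = ((-3946 + 387) + (26 - 1*29)) + 8043 = (-3559 + (26 - 29)) + 8043 = (-3559 - 3) + 8043 = -3562 + 8043 = 4481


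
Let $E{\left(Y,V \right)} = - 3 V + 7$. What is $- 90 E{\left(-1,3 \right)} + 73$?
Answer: $253$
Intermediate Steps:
$E{\left(Y,V \right)} = 7 - 3 V$
$- 90 E{\left(-1,3 \right)} + 73 = - 90 \left(7 - 9\right) + 73 = \left(-90\right) \left(-2\right) + 73 = 180 + 73 = 253$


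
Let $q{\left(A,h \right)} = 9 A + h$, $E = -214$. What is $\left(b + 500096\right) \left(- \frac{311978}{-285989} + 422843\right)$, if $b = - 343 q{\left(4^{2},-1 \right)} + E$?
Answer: $\frac{54518675073251265}{285989} \approx 1.9063 \cdot 10^{11}$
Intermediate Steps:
$q{\left(A,h \right)} = h + 9 A$
$b = -49263$ ($b = - 343 \left(-1 + 9 \cdot 4^{2}\right) - 214 = - 343 \left(-1 + 9 \cdot 16\right) - 214 = - 343 \left(-1 + 144\right) - 214 = \left(-343\right) 143 - 214 = -49049 - 214 = -49263$)
$\left(b + 500096\right) \left(- \frac{311978}{-285989} + 422843\right) = \left(-49263 + 500096\right) \left(- \frac{311978}{-285989} + 422843\right) = 450833 \left(\left(-311978\right) \left(- \frac{1}{285989}\right) + 422843\right) = 450833 \left(\frac{311978}{285989} + 422843\right) = 450833 \cdot \frac{120928758705}{285989} = \frac{54518675073251265}{285989}$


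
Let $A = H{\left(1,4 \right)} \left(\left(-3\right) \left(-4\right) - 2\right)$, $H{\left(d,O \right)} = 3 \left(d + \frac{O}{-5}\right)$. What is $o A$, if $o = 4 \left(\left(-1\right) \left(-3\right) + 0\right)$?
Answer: $72$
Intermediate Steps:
$o = 12$ ($o = 4 \left(3 + 0\right) = 4 \cdot 3 = 12$)
$H{\left(d,O \right)} = 3 d - \frac{3 O}{5}$ ($H{\left(d,O \right)} = 3 \left(d + O \left(- \frac{1}{5}\right)\right) = 3 \left(d - \frac{O}{5}\right) = 3 d - \frac{3 O}{5}$)
$A = 6$ ($A = \left(3 \cdot 1 - \frac{12}{5}\right) \left(\left(-3\right) \left(-4\right) - 2\right) = \left(3 - \frac{12}{5}\right) \left(12 - 2\right) = \frac{3}{5} \cdot 10 = 6$)
$o A = 12 \cdot 6 = 72$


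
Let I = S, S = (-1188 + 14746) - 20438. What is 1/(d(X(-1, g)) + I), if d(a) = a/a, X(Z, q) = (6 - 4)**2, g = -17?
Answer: -1/6879 ≈ -0.00014537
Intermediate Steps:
X(Z, q) = 4 (X(Z, q) = 2**2 = 4)
S = -6880 (S = 13558 - 20438 = -6880)
d(a) = 1
I = -6880
1/(d(X(-1, g)) + I) = 1/(1 - 6880) = 1/(-6879) = -1/6879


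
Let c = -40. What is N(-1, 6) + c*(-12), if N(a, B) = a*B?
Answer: 474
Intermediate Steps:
N(a, B) = B*a
N(-1, 6) + c*(-12) = 6*(-1) - 40*(-12) = -6 + 480 = 474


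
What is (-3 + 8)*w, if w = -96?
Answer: -480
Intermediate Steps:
(-3 + 8)*w = (-3 + 8)*(-96) = 5*(-96) = -480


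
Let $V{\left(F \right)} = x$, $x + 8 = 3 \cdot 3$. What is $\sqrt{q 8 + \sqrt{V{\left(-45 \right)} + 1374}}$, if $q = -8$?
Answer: $\sqrt{-64 + 5 \sqrt{55}} \approx 5.1884 i$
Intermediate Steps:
$x = 1$ ($x = -8 + 3 \cdot 3 = -8 + 9 = 1$)
$V{\left(F \right)} = 1$
$\sqrt{q 8 + \sqrt{V{\left(-45 \right)} + 1374}} = \sqrt{\left(-8\right) 8 + \sqrt{1 + 1374}} = \sqrt{-64 + \sqrt{1375}} = \sqrt{-64 + 5 \sqrt{55}}$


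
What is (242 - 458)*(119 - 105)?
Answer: -3024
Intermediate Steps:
(242 - 458)*(119 - 105) = -216*14 = -3024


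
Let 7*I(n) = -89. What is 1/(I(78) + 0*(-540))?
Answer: -7/89 ≈ -0.078652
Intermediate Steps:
I(n) = -89/7 (I(n) = (⅐)*(-89) = -89/7)
1/(I(78) + 0*(-540)) = 1/(-89/7 + 0*(-540)) = 1/(-89/7 + 0) = 1/(-89/7) = -7/89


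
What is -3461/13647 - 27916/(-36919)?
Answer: 253192993/503833593 ≈ 0.50253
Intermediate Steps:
-3461/13647 - 27916/(-36919) = -3461*1/13647 - 27916*(-1/36919) = -3461/13647 + 27916/36919 = 253192993/503833593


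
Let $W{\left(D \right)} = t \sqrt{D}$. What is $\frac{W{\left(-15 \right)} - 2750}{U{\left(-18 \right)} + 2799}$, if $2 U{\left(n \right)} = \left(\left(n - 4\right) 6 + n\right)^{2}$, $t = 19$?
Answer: $- \frac{2750}{14049} + \frac{19 i \sqrt{15}}{14049} \approx -0.19574 + 0.0052379 i$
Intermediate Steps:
$W{\left(D \right)} = 19 \sqrt{D}$
$U{\left(n \right)} = \frac{\left(-24 + 7 n\right)^{2}}{2}$ ($U{\left(n \right)} = \frac{\left(\left(n - 4\right) 6 + n\right)^{2}}{2} = \frac{\left(\left(-4 + n\right) 6 + n\right)^{2}}{2} = \frac{\left(\left(-24 + 6 n\right) + n\right)^{2}}{2} = \frac{\left(-24 + 7 n\right)^{2}}{2}$)
$\frac{W{\left(-15 \right)} - 2750}{U{\left(-18 \right)} + 2799} = \frac{19 \sqrt{-15} - 2750}{\frac{\left(-24 + 7 \left(-18\right)\right)^{2}}{2} + 2799} = \frac{19 i \sqrt{15} - 2750}{\frac{\left(-24 - 126\right)^{2}}{2} + 2799} = \frac{19 i \sqrt{15} - 2750}{\frac{\left(-150\right)^{2}}{2} + 2799} = \frac{-2750 + 19 i \sqrt{15}}{\frac{1}{2} \cdot 22500 + 2799} = \frac{-2750 + 19 i \sqrt{15}}{11250 + 2799} = \frac{-2750 + 19 i \sqrt{15}}{14049} = \left(-2750 + 19 i \sqrt{15}\right) \frac{1}{14049} = - \frac{2750}{14049} + \frac{19 i \sqrt{15}}{14049}$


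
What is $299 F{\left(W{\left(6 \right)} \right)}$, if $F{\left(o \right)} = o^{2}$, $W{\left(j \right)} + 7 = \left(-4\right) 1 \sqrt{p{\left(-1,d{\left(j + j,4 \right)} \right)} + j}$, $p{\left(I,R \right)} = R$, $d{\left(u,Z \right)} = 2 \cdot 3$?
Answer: $72059 + 33488 \sqrt{3} \approx 1.3006 \cdot 10^{5}$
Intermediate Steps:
$d{\left(u,Z \right)} = 6$
$W{\left(j \right)} = -7 - 4 \sqrt{6 + j}$ ($W{\left(j \right)} = -7 + \left(-4\right) 1 \sqrt{6 + j} = -7 - 4 \sqrt{6 + j}$)
$299 F{\left(W{\left(6 \right)} \right)} = 299 \left(-7 - 4 \sqrt{6 + 6}\right)^{2} = 299 \left(-7 - 4 \sqrt{12}\right)^{2} = 299 \left(-7 - 4 \cdot 2 \sqrt{3}\right)^{2} = 299 \left(-7 - 8 \sqrt{3}\right)^{2}$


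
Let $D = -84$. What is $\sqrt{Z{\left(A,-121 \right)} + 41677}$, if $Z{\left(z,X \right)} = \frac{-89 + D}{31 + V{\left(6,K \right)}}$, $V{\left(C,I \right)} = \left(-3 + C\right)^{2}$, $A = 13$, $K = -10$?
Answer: $\frac{\sqrt{16669070}}{20} \approx 204.14$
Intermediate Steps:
$Z{\left(z,X \right)} = - \frac{173}{40}$ ($Z{\left(z,X \right)} = \frac{-89 - 84}{31 + \left(-3 + 6\right)^{2}} = - \frac{173}{31 + 3^{2}} = - \frac{173}{31 + 9} = - \frac{173}{40}$)
$\sqrt{Z{\left(A,-121 \right)} + 41677} = \sqrt{- \frac{173}{40} + 41677} = \sqrt{\frac{1666907}{40}} = \frac{\sqrt{16669070}}{20}$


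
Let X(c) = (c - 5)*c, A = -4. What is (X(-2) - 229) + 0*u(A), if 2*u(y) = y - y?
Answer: -215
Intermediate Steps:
u(y) = 0 (u(y) = (y - y)/2 = (½)*0 = 0)
X(c) = c*(-5 + c) (X(c) = (-5 + c)*c = c*(-5 + c))
(X(-2) - 229) + 0*u(A) = (-2*(-5 - 2) - 229) + 0*0 = (-2*(-7) - 229) + 0 = (14 - 229) + 0 = -215 + 0 = -215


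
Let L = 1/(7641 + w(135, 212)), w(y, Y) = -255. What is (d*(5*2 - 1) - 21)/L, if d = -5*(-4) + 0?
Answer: 1174374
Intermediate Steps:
d = 20 (d = 20 + 0 = 20)
L = 1/7386 (L = 1/(7641 - 255) = 1/7386 ≈ 0.00013539)
(d*(5*2 - 1) - 21)/L = (20*(5*2 - 1) - 21)/(1/7386) = (20*(10 - 1) - 21)*7386 = (20*9 - 21)*7386 = (180 - 21)*7386 = 159*7386 = 1174374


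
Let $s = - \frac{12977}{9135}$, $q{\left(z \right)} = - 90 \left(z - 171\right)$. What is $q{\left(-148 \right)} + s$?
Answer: $\frac{262252873}{9135} \approx 28709.0$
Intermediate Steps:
$q{\left(z \right)} = 15390 - 90 z$ ($q{\left(z \right)} = - 90 \left(-171 + z\right) = 15390 - 90 z$)
$s = - \frac{12977}{9135}$ ($s = \left(-12977\right) \frac{1}{9135} = - \frac{12977}{9135} \approx -1.4206$)
$q{\left(-148 \right)} + s = \left(15390 - -13320\right) - \frac{12977}{9135} = \left(15390 + 13320\right) - \frac{12977}{9135} = 28710 - \frac{12977}{9135} = \frac{262252873}{9135}$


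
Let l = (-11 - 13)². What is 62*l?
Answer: 35712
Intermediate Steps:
l = 576 (l = (-24)² = 576)
62*l = 62*576 = 35712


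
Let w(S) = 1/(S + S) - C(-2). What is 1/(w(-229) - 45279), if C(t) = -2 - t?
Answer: -458/20737783 ≈ -2.2085e-5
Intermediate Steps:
w(S) = 1/(2*S) (w(S) = 1/(S + S) - (-2 - 1*(-2)) = 1/(2*S) - (-2 + 2) = 1/(2*S) - 1*0 = 1/(2*S) + 0 = 1/(2*S))
1/(w(-229) - 45279) = 1/((1/2)/(-229) - 45279) = 1/((1/2)*(-1/229) - 45279) = 1/(-1/458 - 45279) = 1/(-20737783/458) = -458/20737783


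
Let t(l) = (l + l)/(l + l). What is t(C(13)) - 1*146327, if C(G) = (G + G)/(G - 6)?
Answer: -146326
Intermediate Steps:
C(G) = 2*G/(-6 + G) (C(G) = (2*G)/(-6 + G) = 2*G/(-6 + G))
t(l) = 1 (t(l) = (2*l)/((2*l)) = (2*l)*(1/(2*l)) = 1)
t(C(13)) - 1*146327 = 1 - 1*146327 = 1 - 146327 = -146326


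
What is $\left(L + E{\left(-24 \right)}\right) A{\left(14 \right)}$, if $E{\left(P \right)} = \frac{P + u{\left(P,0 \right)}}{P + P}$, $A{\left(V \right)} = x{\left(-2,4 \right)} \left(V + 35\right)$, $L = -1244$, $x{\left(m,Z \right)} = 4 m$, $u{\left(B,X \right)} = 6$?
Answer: $487501$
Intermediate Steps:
$A{\left(V \right)} = -280 - 8 V$ ($A{\left(V \right)} = 4 \left(-2\right) \left(V + 35\right) = - 8 \left(35 + V\right) = -280 - 8 V$)
$E{\left(P \right)} = \frac{6 + P}{2 P}$ ($E{\left(P \right)} = \frac{P + 6}{P + P} = \frac{6 + P}{2 P}$)
$\left(L + E{\left(-24 \right)}\right) A{\left(14 \right)} = \left(-1244 + \frac{6 - 24}{2 \left(-24\right)}\right) \left(-280 - 112\right) = \left(-1244 + \frac{1}{2} \left(- \frac{1}{24}\right) \left(-18\right)\right) \left(-280 - 112\right) = \left(-1244 + \frac{3}{8}\right) \left(-392\right) = \left(- \frac{9949}{8}\right) \left(-392\right) = 487501$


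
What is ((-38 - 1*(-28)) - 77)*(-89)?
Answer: 7743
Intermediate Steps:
((-38 - 1*(-28)) - 77)*(-89) = ((-38 + 28) - 77)*(-89) = (-10 - 77)*(-89) = -87*(-89) = 7743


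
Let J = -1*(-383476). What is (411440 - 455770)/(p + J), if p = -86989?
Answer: -44330/296487 ≈ -0.14952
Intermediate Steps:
J = 383476
(411440 - 455770)/(p + J) = (411440 - 455770)/(-86989 + 383476) = -44330/296487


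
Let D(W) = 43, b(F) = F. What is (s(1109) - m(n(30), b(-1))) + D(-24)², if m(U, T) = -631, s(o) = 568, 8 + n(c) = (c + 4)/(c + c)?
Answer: 3048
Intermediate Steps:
n(c) = -8 + (4 + c)/(2*c) (n(c) = -8 + (c + 4)/(c + c) = -8 + (4 + c)/((2*c)) = -8 + (4 + c)*(1/(2*c)) = -8 + (4 + c)/(2*c))
(s(1109) - m(n(30), b(-1))) + D(-24)² = (568 - 1*(-631)) + 43² = (568 + 631) + 1849 = 1199 + 1849 = 3048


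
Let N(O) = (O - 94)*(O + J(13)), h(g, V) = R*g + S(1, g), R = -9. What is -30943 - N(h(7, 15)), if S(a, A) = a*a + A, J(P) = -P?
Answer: -41075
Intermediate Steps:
S(a, A) = A + a² (S(a, A) = a² + A = A + a²)
h(g, V) = 1 - 8*g (h(g, V) = -9*g + (g + 1²) = -9*g + (g + 1) = -9*g + (1 + g) = 1 - 8*g)
N(O) = (-94 + O)*(-13 + O) (N(O) = (O - 94)*(O - 1*13) = (-94 + O)*(O - 13) = (-94 + O)*(-13 + O))
-30943 - N(h(7, 15)) = -30943 - (1222 + (1 - 8*7)² - 107*(1 - 8*7)) = -30943 - (1222 + (1 - 56)² - 107*(1 - 56)) = -30943 - (1222 + (-55)² - 107*(-55)) = -30943 - (1222 + 3025 + 5885) = -30943 - 1*10132 = -30943 - 10132 = -41075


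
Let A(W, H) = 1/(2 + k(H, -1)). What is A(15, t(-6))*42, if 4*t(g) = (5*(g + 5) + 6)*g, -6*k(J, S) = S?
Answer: 252/13 ≈ 19.385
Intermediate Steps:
k(J, S) = -S/6
t(g) = g*(31 + 5*g)/4 (t(g) = ((5*(g + 5) + 6)*g)/4 = ((5*(5 + g) + 6)*g)/4 = (((25 + 5*g) + 6)*g)/4 = ((31 + 5*g)*g)/4 = (g*(31 + 5*g))/4 = g*(31 + 5*g)/4)
A(W, H) = 6/13 (A(W, H) = 1/(2 - ⅙*(-1)) = 1/(2 + ⅙) = 1/(13/6) = 6/13)
A(15, t(-6))*42 = (6/13)*42 = 252/13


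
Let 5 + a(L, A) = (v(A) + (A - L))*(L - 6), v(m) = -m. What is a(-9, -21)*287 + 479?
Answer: -39701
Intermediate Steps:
a(L, A) = -5 - L*(-6 + L) (a(L, A) = -5 + (-A + (A - L))*(L - 6) = -5 + (-L)*(-6 + L) = -5 - L*(-6 + L))
a(-9, -21)*287 + 479 = (-5 - 1*(-9)**2 + 6*(-9))*287 + 479 = (-5 - 1*81 - 54)*287 + 479 = (-5 - 81 - 54)*287 + 479 = -140*287 + 479 = -40180 + 479 = -39701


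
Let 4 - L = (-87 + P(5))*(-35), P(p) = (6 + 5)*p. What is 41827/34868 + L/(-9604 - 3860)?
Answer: 8362103/6520316 ≈ 1.2825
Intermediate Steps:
P(p) = 11*p
L = -1116 (L = 4 - (-87 + 11*5)*(-35) = 4 - (-87 + 55)*(-35) = 4 - (-32)*(-35) = 4 - 1*1120 = 4 - 1120 = -1116)
41827/34868 + L/(-9604 - 3860) = 41827/34868 - 1116/(-9604 - 3860) = 41827*(1/34868) - 1116/(-13464) = 41827/34868 - 1116*(-1/13464) = 41827/34868 + 31/374 = 8362103/6520316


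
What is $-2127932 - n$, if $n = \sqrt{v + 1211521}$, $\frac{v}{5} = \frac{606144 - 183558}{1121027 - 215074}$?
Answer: $-2127932 - \frac{\sqrt{994358790473078179}}{905953} \approx -2.129 \cdot 10^{6}$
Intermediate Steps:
$v = \frac{2112930}{905953}$ ($v = 5 \frac{606144 - 183558}{1121027 - 215074} = 5 \cdot \frac{422586}{905953} = \frac{2112930}{905953} \approx 2.3323$)
$n = \frac{\sqrt{994358790473078179}}{905953}$ ($n = \sqrt{\frac{2112930}{905953} + 1211521} = \sqrt{\frac{1097583197443}{905953}} = \frac{\sqrt{994358790473078179}}{905953} \approx 1100.7$)
$-2127932 - n = -2127932 - \frac{\sqrt{994358790473078179}}{905953}$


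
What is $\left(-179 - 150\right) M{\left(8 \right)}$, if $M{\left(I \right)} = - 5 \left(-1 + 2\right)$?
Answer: $1645$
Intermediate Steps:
$M{\left(I \right)} = -5$ ($M{\left(I \right)} = \left(-5\right) 1 = -5$)
$\left(-179 - 150\right) M{\left(8 \right)} = \left(-179 - 150\right) \left(-5\right) = \left(-329\right) \left(-5\right) = 1645$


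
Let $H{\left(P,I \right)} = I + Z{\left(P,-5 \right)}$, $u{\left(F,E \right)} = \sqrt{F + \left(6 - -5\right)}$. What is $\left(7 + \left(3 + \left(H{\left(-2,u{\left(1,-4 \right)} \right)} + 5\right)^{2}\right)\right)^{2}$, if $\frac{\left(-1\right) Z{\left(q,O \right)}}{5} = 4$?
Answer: $71809 - 29640 \sqrt{3} \approx 20471.0$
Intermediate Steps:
$Z{\left(q,O \right)} = -20$ ($Z{\left(q,O \right)} = \left(-5\right) 4 = -20$)
$u{\left(F,E \right)} = \sqrt{11 + F}$ ($u{\left(F,E \right)} = \sqrt{F + \left(6 + 5\right)} = \sqrt{F + 11} = \sqrt{11 + F}$)
$H{\left(P,I \right)} = -20 + I$ ($H{\left(P,I \right)} = I - 20 = -20 + I$)
$\left(7 + \left(3 + \left(H{\left(-2,u{\left(1,-4 \right)} \right)} + 5\right)^{2}\right)\right)^{2} = \left(7 + \left(3 + \left(\left(-20 + \sqrt{11 + 1}\right) + 5\right)^{2}\right)\right)^{2} = \left(7 + \left(3 + \left(\left(-20 + \sqrt{12}\right) + 5\right)^{2}\right)\right)^{2} = \left(7 + \left(3 + \left(\left(-20 + 2 \sqrt{3}\right) + 5\right)^{2}\right)\right)^{2} = \left(7 + \left(3 + \left(-15 + 2 \sqrt{3}\right)^{2}\right)\right)^{2} = \left(10 + \left(-15 + 2 \sqrt{3}\right)^{2}\right)^{2}$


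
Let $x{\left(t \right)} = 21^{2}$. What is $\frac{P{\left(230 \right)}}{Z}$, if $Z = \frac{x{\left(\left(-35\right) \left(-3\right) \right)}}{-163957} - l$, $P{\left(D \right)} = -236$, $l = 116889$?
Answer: $\frac{19346926}{9582385107} \approx 0.002019$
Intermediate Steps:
$x{\left(t \right)} = 441$
$Z = - \frac{19164770214}{163957}$ ($Z = \frac{441}{-163957} - 116889 = 441 \left(- \frac{1}{163957}\right) - 116889 = - \frac{441}{163957} - 116889 = - \frac{19164770214}{163957} \approx -1.1689 \cdot 10^{5}$)
$\frac{P{\left(230 \right)}}{Z} = - \frac{236}{- \frac{19164770214}{163957}} = \left(-236\right) \left(- \frac{163957}{19164770214}\right) = \frac{19346926}{9582385107}$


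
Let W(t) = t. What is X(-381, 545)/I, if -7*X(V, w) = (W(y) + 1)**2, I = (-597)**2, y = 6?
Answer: -7/356409 ≈ -1.9640e-5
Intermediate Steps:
I = 356409
X(V, w) = -7 (X(V, w) = -(6 + 1)**2/7 = -1/7*7**2 = -1/7*49 = -7)
X(-381, 545)/I = -7/356409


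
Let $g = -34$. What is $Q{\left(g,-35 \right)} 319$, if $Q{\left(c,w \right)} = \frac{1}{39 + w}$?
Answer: $\frac{319}{4} \approx 79.75$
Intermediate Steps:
$Q{\left(g,-35 \right)} 319 = \frac{1}{39 - 35} \cdot 319 = \frac{1}{4} \cdot 319 = \frac{319}{4}$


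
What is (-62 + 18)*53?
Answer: -2332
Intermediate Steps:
(-62 + 18)*53 = -44*53 = -2332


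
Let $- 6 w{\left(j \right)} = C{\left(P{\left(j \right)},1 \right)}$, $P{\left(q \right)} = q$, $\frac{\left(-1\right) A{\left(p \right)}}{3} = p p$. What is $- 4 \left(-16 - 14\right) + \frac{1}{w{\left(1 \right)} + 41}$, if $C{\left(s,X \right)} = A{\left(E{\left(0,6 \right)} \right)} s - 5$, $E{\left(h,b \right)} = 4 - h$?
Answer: $\frac{35886}{299} \approx 120.02$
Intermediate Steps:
$A{\left(p \right)} = - 3 p^{2}$ ($A{\left(p \right)} = - 3 p p = - 3 p^{2}$)
$C{\left(s,X \right)} = -5 - 48 s$ ($C{\left(s,X \right)} = - 3 \left(4 - 0\right)^{2} s - 5 = - 3 \left(4 + 0\right)^{2} s - 5 = - 3 \cdot 4^{2} s - 5 = \left(-3\right) 16 s - 5 = - 48 s - 5 = -5 - 48 s$)
$w{\left(j \right)} = \frac{5}{6} + 8 j$ ($w{\left(j \right)} = - \frac{-5 - 48 j}{6} = \frac{5}{6} + 8 j$)
$- 4 \left(-16 - 14\right) + \frac{1}{w{\left(1 \right)} + 41} = - 4 \left(-16 - 14\right) + \frac{1}{\left(\frac{5}{6} + 8 \cdot 1\right) + 41} = - 4 \left(-16 - 14\right) + \frac{1}{\left(\frac{5}{6} + 8\right) + 41} = \left(-4\right) \left(-30\right) + \frac{1}{\frac{53}{6} + 41} = 120 + \frac{1}{\frac{299}{6}} = 120 + \frac{6}{299} = \frac{35886}{299}$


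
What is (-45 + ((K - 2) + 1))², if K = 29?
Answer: 289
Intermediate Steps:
(-45 + ((K - 2) + 1))² = (-45 + ((29 - 2) + 1))² = (-45 + (27 + 1))² = (-45 + 28)² = (-17)² = 289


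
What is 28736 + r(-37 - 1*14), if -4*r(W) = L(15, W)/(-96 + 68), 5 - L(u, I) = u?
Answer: 1609211/56 ≈ 28736.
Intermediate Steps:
L(u, I) = 5 - u
r(W) = -5/56 (r(W) = -(5 - 1*15)/(4*(-96 + 68)) = -(5 - 15)/(4*(-28)) = -(-5)*(-1)/(2*28) = -¼*5/14 = -5/56)
28736 + r(-37 - 1*14) = 28736 - 5/56 = 1609211/56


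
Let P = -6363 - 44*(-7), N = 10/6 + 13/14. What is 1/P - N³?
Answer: -1120210669/64086120 ≈ -17.480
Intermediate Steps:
N = 109/42 (N = 10*(⅙) + 13*(1/14) = 5/3 + 13/14 = 109/42 ≈ 2.5952)
P = -6055 (P = -6363 - 1*(-308) = -6363 + 308 = -6055)
1/P - N³ = 1/(-6055) - (109/42)³ = -1/6055 - 1*1295029/74088 = -1/6055 - 1295029/74088 = -1120210669/64086120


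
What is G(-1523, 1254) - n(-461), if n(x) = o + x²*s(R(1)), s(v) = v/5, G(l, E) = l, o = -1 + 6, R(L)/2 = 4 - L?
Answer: -1282766/5 ≈ -2.5655e+5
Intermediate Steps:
R(L) = 8 - 2*L (R(L) = 2*(4 - L) = 8 - 2*L)
o = 5
s(v) = v/5 (s(v) = v*(⅕) = v/5)
n(x) = 5 + 6*x²/5 (n(x) = 5 + x²*((8 - 2*1)/5) = 5 + x²*((8 - 2)/5) = 5 + x²*((⅕)*6) = 5 + x²*(6/5) = 5 + 6*x²/5)
G(-1523, 1254) - n(-461) = -1523 - (5 + (6/5)*(-461)²) = -1523 - (5 + (6/5)*212521) = -1523 - (5 + 1275126/5) = -1523 - 1*1275151/5 = -1523 - 1275151/5 = -1282766/5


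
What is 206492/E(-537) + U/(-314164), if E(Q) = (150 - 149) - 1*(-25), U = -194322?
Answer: 1247642405/157082 ≈ 7942.6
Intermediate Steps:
E(Q) = 26 (E(Q) = 1 + 25 = 26)
206492/E(-537) + U/(-314164) = 206492/26 - 194322/(-314164) = 206492*(1/26) - 194322*(-1/314164) = 7942 + 97161/157082 = 1247642405/157082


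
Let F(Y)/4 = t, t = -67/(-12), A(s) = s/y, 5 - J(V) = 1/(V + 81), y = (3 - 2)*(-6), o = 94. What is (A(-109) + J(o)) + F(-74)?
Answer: 15923/350 ≈ 45.494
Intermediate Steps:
y = -6 (y = 1*(-6) = -6)
J(V) = 5 - 1/(81 + V) (J(V) = 5 - 1/(V + 81) = 5 - 1/(81 + V))
A(s) = -s/6 (A(s) = s/(-6) = s*(-⅙) = -s/6)
t = 67/12 (t = -67*(-1/12) = 67/12 ≈ 5.5833)
F(Y) = 67/3 (F(Y) = 4*(67/12) = 67/3)
(A(-109) + J(o)) + F(-74) = (-⅙*(-109) + (404 + 5*94)/(81 + 94)) + 67/3 = (109/6 + (404 + 470)/175) + 67/3 = (109/6 + (1/175)*874) + 67/3 = (109/6 + 874/175) + 67/3 = 24319/1050 + 67/3 = 15923/350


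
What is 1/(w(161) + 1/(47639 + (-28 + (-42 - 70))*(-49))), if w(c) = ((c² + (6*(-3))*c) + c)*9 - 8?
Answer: 54499/11371107353 ≈ 4.7928e-6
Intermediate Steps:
w(c) = -8 - 153*c + 9*c² (w(c) = ((c² - 18*c) + c)*9 - 8 = (c² - 17*c)*9 - 8 = (-153*c + 9*c²) - 8 = -8 - 153*c + 9*c²)
1/(w(161) + 1/(47639 + (-28 + (-42 - 70))*(-49))) = 1/((-8 - 153*161 + 9*161²) + 1/(47639 + (-28 + (-42 - 70))*(-49))) = 1/((-8 - 24633 + 9*25921) + 1/(47639 + (-28 - 112)*(-49))) = 1/((-8 - 24633 + 233289) + 1/(47639 - 140*(-49))) = 1/(208648 + 1/(47639 + 6860)) = 1/(208648 + 1/54499) = 1/(11371107353/54499) = 54499/11371107353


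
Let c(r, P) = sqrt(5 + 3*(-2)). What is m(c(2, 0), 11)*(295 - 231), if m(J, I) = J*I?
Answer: 704*I ≈ 704.0*I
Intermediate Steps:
c(r, P) = I (c(r, P) = sqrt(5 - 6) = sqrt(-1) = I)
m(J, I) = I*J
m(c(2, 0), 11)*(295 - 231) = (11*I)*(295 - 231) = (11*I)*64 = 704*I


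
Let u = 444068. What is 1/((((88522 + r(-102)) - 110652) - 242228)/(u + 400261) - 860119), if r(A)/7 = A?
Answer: -844329/726223680223 ≈ -1.1626e-6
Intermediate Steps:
r(A) = 7*A
1/((((88522 + r(-102)) - 110652) - 242228)/(u + 400261) - 860119) = 1/((((88522 + 7*(-102)) - 110652) - 242228)/(444068 + 400261) - 860119) = 1/((((88522 - 714) - 110652) - 242228)/844329 - 860119) = 1/(((87808 - 110652) - 242228)*(1/844329) - 860119) = 1/((-22844 - 242228)*(1/844329) - 860119) = 1/(-265072*1/844329 - 860119) = 1/(-265072/844329 - 860119) = 1/(-726223680223/844329) = -844329/726223680223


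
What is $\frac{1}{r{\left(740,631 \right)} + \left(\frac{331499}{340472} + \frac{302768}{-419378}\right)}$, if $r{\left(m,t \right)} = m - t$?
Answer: $\frac{71393233208}{7799832100235} \approx 0.0091532$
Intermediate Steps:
$\frac{1}{r{\left(740,631 \right)} + \left(\frac{331499}{340472} + \frac{302768}{-419378}\right)} = \frac{1}{\left(740 - 631\right) + \left(\frac{331499}{340472} + \frac{302768}{-419378}\right)} = \frac{1}{\left(740 - 631\right) + \left(331499 \cdot \frac{1}{340472} + 302768 \left(- \frac{1}{419378}\right)\right)} = \frac{1}{109 + \left(\frac{331499}{340472} - \frac{151384}{209689}\right)} = \frac{1}{109 + \frac{17969680563}{71393233208}} = \frac{1}{\frac{7799832100235}{71393233208}} = \frac{71393233208}{7799832100235}$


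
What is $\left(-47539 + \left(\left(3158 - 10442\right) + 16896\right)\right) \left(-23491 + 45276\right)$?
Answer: $-826239695$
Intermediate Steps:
$\left(-47539 + \left(\left(3158 - 10442\right) + 16896\right)\right) \left(-23491 + 45276\right) = \left(-47539 + \left(\left(3158 - 10442\right) + 16896\right)\right) 21785 = \left(-47539 + \left(-7284 + 16896\right)\right) 21785 = \left(-47539 + 9612\right) 21785 = \left(-37927\right) 21785 = -826239695$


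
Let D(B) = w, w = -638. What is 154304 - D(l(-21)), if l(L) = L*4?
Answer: 154942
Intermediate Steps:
l(L) = 4*L
D(B) = -638
154304 - D(l(-21)) = 154304 - 1*(-638) = 154304 + 638 = 154942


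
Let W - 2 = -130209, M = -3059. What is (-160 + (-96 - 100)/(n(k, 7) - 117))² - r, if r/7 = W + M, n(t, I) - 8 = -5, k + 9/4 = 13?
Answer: 3112265122/3249 ≈ 9.5792e+5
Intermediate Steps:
k = 43/4 (k = -9/4 + 13 = 43/4 ≈ 10.750)
n(t, I) = 3 (n(t, I) = 8 - 5 = 3)
W = -130207 (W = 2 - 130209 = -130207)
r = -932862 (r = 7*(-130207 - 3059) = 7*(-133266) = -932862)
(-160 + (-96 - 100)/(n(k, 7) - 117))² - r = (-160 + (-96 - 100)/(3 - 117))² - 1*(-932862) = (-160 - 196/(-114))² + 932862 = (-160 - 196*(-1/114))² + 932862 = (-160 + 98/57)² + 932862 = (-9022/57)² + 932862 = 81396484/3249 + 932862 = 3112265122/3249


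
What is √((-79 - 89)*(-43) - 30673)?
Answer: I*√23449 ≈ 153.13*I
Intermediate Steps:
√((-79 - 89)*(-43) - 30673) = √(-168*(-43) - 30673) = √(7224 - 30673) = √(-23449) = I*√23449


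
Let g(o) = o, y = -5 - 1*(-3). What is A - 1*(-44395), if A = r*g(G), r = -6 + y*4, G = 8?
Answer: 44283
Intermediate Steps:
y = -2 (y = -5 + 3 = -2)
r = -14 (r = -6 - 2*4 = -6 - 8 = -14)
A = -112 (A = -14*8 = -112)
A - 1*(-44395) = -112 - 1*(-44395) = -112 + 44395 = 44283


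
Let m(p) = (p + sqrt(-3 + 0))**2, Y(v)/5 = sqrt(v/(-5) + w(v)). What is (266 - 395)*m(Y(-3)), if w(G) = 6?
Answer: -20898 - 774*I*sqrt(55) ≈ -20898.0 - 5740.1*I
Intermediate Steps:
Y(v) = 5*sqrt(6 - v/5) (Y(v) = 5*sqrt(v/(-5) + 6) = 5*sqrt(v*(-1/5) + 6) = 5*sqrt(-v/5 + 6) = 5*sqrt(6 - v/5))
m(p) = (p + I*sqrt(3))**2 (m(p) = (p + sqrt(-3))**2 = (p + I*sqrt(3))**2)
(266 - 395)*m(Y(-3)) = (266 - 395)*(sqrt(150 - 5*(-3)) + I*sqrt(3))**2 = -129*(sqrt(150 + 15) + I*sqrt(3))**2 = -129*(sqrt(165) + I*sqrt(3))**2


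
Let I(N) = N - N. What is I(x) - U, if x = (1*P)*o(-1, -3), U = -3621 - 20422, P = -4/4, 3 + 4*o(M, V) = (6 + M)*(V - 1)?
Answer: 24043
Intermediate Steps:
o(M, V) = -3/4 + (-1 + V)*(6 + M)/4 (o(M, V) = -3/4 + ((6 + M)*(V - 1))/4 = -3/4 + ((6 + M)*(-1 + V))/4 = -3/4 + ((-1 + V)*(6 + M))/4 = -3/4 + (-1 + V)*(6 + M)/4)
P = -1 (P = -4*1/4 = -1)
U = -24043
x = 23/4 (x = (1*(-1))*(-9/4 - 1/4*(-1) + (3/2)*(-3) + (1/4)*(-1)*(-3)) = -(-9/4 + 1/4 - 9/2 + 3/4) = -1*(-23/4) = 23/4 ≈ 5.7500)
I(N) = 0
I(x) - U = 0 - 1*(-24043) = 0 + 24043 = 24043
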